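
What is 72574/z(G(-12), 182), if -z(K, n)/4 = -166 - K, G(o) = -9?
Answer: 36287/314 ≈ 115.56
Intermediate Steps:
z(K, n) = 664 + 4*K (z(K, n) = -4*(-166 - K) = 664 + 4*K)
72574/z(G(-12), 182) = 72574/(664 + 4*(-9)) = 72574/(664 - 36) = 72574/628 = 72574*(1/628) = 36287/314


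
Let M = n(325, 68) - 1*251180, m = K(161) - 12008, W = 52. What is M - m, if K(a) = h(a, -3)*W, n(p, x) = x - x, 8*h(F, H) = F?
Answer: -480437/2 ≈ -2.4022e+5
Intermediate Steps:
h(F, H) = F/8
n(p, x) = 0
K(a) = 13*a/2 (K(a) = (a/8)*52 = 13*a/2)
m = -21923/2 (m = (13/2)*161 - 12008 = 2093/2 - 12008 = -21923/2 ≈ -10962.)
M = -251180 (M = 0 - 1*251180 = 0 - 251180 = -251180)
M - m = -251180 - 1*(-21923/2) = -251180 + 21923/2 = -480437/2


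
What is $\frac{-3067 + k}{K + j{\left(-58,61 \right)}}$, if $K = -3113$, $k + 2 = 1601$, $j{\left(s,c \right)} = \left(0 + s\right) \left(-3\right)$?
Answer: $\frac{1468}{2939} \approx 0.49949$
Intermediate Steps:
$j{\left(s,c \right)} = - 3 s$ ($j{\left(s,c \right)} = s \left(-3\right) = - 3 s$)
$k = 1599$ ($k = -2 + 1601 = 1599$)
$\frac{-3067 + k}{K + j{\left(-58,61 \right)}} = \frac{-3067 + 1599}{-3113 - -174} = - \frac{1468}{-3113 + 174} = - \frac{1468}{-2939} = \left(-1468\right) \left(- \frac{1}{2939}\right) = \frac{1468}{2939}$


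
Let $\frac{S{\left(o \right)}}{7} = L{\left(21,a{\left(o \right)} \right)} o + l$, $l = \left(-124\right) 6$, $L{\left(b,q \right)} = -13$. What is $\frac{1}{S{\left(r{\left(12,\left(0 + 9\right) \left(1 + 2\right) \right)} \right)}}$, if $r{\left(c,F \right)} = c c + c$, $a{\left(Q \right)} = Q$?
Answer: $- \frac{1}{19404} \approx -5.1536 \cdot 10^{-5}$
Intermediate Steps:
$r{\left(c,F \right)} = c + c^{2}$ ($r{\left(c,F \right)} = c^{2} + c = c + c^{2}$)
$l = -744$
$S{\left(o \right)} = -5208 - 91 o$ ($S{\left(o \right)} = 7 \left(- 13 o - 744\right) = 7 \left(-744 - 13 o\right) = -5208 - 91 o$)
$\frac{1}{S{\left(r{\left(12,\left(0 + 9\right) \left(1 + 2\right) \right)} \right)}} = \frac{1}{-5208 - 91 \cdot 12 \left(1 + 12\right)} = \frac{1}{-5208 - 91 \cdot 12 \cdot 13} = \frac{1}{-5208 - 14196} = \frac{1}{-19404} = - \frac{1}{19404}$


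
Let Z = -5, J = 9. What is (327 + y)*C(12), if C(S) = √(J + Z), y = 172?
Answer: 998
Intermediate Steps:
C(S) = 2 (C(S) = √(9 - 5) = √4 = 2)
(327 + y)*C(12) = (327 + 172)*2 = 499*2 = 998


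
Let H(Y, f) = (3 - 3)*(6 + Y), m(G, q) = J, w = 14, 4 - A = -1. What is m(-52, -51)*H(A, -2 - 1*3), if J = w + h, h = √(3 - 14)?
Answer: 0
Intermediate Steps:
A = 5 (A = 4 - 1*(-1) = 4 + 1 = 5)
h = I*√11 (h = √(-11) = I*√11 ≈ 3.3166*I)
J = 14 + I*√11 ≈ 14.0 + 3.3166*I
m(G, q) = 14 + I*√11
H(Y, f) = 0 (H(Y, f) = 0*(6 + Y) = 0)
m(-52, -51)*H(A, -2 - 1*3) = (14 + I*√11)*0 = 0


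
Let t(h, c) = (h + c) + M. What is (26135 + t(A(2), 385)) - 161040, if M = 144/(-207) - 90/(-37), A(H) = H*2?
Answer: -114471638/851 ≈ -1.3451e+5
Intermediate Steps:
A(H) = 2*H
M = 1478/851 (M = 144*(-1/207) - 90*(-1/37) = -16/23 + 90/37 = 1478/851 ≈ 1.7368)
t(h, c) = 1478/851 + c + h (t(h, c) = (h + c) + 1478/851 = (c + h) + 1478/851 = 1478/851 + c + h)
(26135 + t(A(2), 385)) - 161040 = (26135 + (1478/851 + 385 + 2*2)) - 161040 = (26135 + (1478/851 + 385 + 4)) - 161040 = (26135 + 332517/851) - 161040 = 22573402/851 - 161040 = -114471638/851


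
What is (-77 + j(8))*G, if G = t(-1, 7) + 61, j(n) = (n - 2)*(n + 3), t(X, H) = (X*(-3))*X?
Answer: -638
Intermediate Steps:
t(X, H) = -3*X² (t(X, H) = (-3*X)*X = -3*X²)
j(n) = (-2 + n)*(3 + n)
G = 58 (G = -3*(-1)² + 61 = -3*1 + 61 = -3 + 61 = 58)
(-77 + j(8))*G = (-77 + (-6 + 8 + 8²))*58 = (-77 + (-6 + 8 + 64))*58 = (-77 + 66)*58 = -11*58 = -638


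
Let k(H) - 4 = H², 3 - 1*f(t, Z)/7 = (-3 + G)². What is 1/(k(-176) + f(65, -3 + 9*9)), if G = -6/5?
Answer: 25/771938 ≈ 3.2386e-5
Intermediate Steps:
G = -6/5 (G = -6*⅕ = -6/5 ≈ -1.2000)
f(t, Z) = -2562/25 (f(t, Z) = 21 - 7*(-3 - 6/5)² = 21 - 7*(-21/5)² = 21 - 7*441/25 = 21 - 3087/25 = -2562/25)
k(H) = 4 + H²
1/(k(-176) + f(65, -3 + 9*9)) = 1/((4 + (-176)²) - 2562/25) = 1/((4 + 30976) - 2562/25) = 1/(30980 - 2562/25) = 1/(771938/25) = 25/771938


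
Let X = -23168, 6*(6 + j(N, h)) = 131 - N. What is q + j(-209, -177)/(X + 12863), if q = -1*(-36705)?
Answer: 1134734923/30915 ≈ 36705.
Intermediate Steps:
j(N, h) = 95/6 - N/6 (j(N, h) = -6 + (131 - N)/6 = -6 + (131/6 - N/6) = 95/6 - N/6)
q = 36705
q + j(-209, -177)/(X + 12863) = 36705 + (95/6 - ⅙*(-209))/(-23168 + 12863) = 36705 + (95/6 + 209/6)/(-10305) = 36705 + (152/3)*(-1/10305) = 36705 - 152/30915 = 1134734923/30915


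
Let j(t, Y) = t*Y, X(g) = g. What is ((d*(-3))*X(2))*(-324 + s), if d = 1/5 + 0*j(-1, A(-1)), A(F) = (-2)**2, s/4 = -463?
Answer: 13056/5 ≈ 2611.2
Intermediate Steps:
s = -1852 (s = 4*(-463) = -1852)
A(F) = 4
j(t, Y) = Y*t
d = 1/5 (d = 1/5 + 0*(4*(-1)) = 1/5 + 0*(-4) = 1/5 + 0 = 1/5 ≈ 0.20000)
((d*(-3))*X(2))*(-324 + s) = (((1/5)*(-3))*2)*(-324 - 1852) = -3/5*2*(-2176) = -6/5*(-2176) = 13056/5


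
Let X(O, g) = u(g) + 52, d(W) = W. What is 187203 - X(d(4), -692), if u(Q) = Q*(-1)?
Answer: 186459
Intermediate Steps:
u(Q) = -Q
X(O, g) = 52 - g (X(O, g) = -g + 52 = 52 - g)
187203 - X(d(4), -692) = 187203 - (52 - 1*(-692)) = 187203 - (52 + 692) = 187203 - 1*744 = 187203 - 744 = 186459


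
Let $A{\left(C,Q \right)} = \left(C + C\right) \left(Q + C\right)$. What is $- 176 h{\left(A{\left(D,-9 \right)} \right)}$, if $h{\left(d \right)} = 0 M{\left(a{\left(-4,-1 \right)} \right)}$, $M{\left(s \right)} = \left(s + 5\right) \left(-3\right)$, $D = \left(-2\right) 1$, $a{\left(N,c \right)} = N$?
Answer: $0$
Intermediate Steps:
$D = -2$
$M{\left(s \right)} = -15 - 3 s$ ($M{\left(s \right)} = \left(5 + s\right) \left(-3\right) = -15 - 3 s$)
$A{\left(C,Q \right)} = 2 C \left(C + Q\right)$
$h{\left(d \right)} = 0$ ($h{\left(d \right)} = 0 \left(-15 - -12\right) = 0 \left(-15 + 12\right) = 0 \left(-3\right) = 0$)
$- 176 h{\left(A{\left(D,-9 \right)} \right)} = \left(-176\right) 0 = 0$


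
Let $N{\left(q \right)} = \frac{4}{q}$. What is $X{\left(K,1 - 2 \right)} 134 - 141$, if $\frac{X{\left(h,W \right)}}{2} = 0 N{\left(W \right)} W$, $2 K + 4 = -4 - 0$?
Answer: $-141$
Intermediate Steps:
$K = -4$ ($K = -2 + \frac{-4 - 0}{2} = -2 + \frac{-4 + 0}{2} = -2 + \frac{1}{2} \left(-4\right) = -2 - 2 = -4$)
$X{\left(h,W \right)} = 0$ ($X{\left(h,W \right)} = 2 \cdot 0 \frac{4}{W} W = 2 \cdot 0 W = 2 \cdot 0 = 0$)
$X{\left(K,1 - 2 \right)} 134 - 141 = 0 \cdot 134 - 141 = 0 - 141 = -141$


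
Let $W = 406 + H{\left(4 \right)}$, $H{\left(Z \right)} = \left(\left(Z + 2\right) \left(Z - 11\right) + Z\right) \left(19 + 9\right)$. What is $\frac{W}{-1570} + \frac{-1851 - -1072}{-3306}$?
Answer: $\frac{89431}{136590} \approx 0.65474$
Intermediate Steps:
$H{\left(Z \right)} = 28 Z + 28 \left(-11 + Z\right) \left(2 + Z\right)$ ($H{\left(Z \right)} = \left(\left(2 + Z\right) \left(-11 + Z\right) + Z\right) 28 = \left(\left(-11 + Z\right) \left(2 + Z\right) + Z\right) 28 = \left(Z + \left(-11 + Z\right) \left(2 + Z\right)\right) 28 = 28 Z + 28 \left(-11 + Z\right) \left(2 + Z\right)$)
$W = -658$ ($W = 406 - \left(1512 - 448\right) = 406 - 1064 = -658$)
$\frac{W}{-1570} + \frac{-1851 - -1072}{-3306} = - \frac{658}{-1570} + \frac{-1851 - -1072}{-3306} = \left(-658\right) \left(- \frac{1}{1570}\right) + \left(-1851 + 1072\right) \left(- \frac{1}{3306}\right) = \frac{329}{785} - - \frac{41}{174} = \frac{329}{785} + \frac{41}{174} = \frac{89431}{136590}$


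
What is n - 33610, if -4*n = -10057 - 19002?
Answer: -105381/4 ≈ -26345.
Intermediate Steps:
n = 29059/4 (n = -(-10057 - 19002)/4 = -1/4*(-29059) = 29059/4 ≈ 7264.8)
n - 33610 = 29059/4 - 33610 = -105381/4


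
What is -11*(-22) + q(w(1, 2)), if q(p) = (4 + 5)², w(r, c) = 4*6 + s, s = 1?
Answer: 323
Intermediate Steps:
w(r, c) = 25 (w(r, c) = 4*6 + 1 = 24 + 1 = 25)
q(p) = 81 (q(p) = 9² = 81)
-11*(-22) + q(w(1, 2)) = -11*(-22) + 81 = 242 + 81 = 323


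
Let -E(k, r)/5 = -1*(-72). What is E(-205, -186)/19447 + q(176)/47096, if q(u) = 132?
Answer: -3596889/228968978 ≈ -0.015709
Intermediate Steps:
E(k, r) = -360 (E(k, r) = -(-5)*(-72) = -5*72 = -360)
E(-205, -186)/19447 + q(176)/47096 = -360/19447 + 132/47096 = -360*1/19447 + 132*(1/47096) = -360/19447 + 33/11774 = -3596889/228968978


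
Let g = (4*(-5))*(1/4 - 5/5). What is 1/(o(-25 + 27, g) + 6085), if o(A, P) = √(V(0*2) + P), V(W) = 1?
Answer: 1/6089 ≈ 0.00016423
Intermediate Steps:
g = 15 (g = -20*(1*(¼) - 5*⅕) = -20*(¼ - 1) = -20*(-¾) = 15)
o(A, P) = √(1 + P)
1/(o(-25 + 27, g) + 6085) = 1/(√(1 + 15) + 6085) = 1/(√16 + 6085) = 1/(4 + 6085) = 1/6089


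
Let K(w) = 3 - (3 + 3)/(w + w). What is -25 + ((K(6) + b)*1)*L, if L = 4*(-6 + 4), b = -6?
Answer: 3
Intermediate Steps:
L = -8 (L = 4*(-2) = -8)
K(w) = 3 - 3/w (K(w) = 3 - 6/(2*w) = 3 - 6*1/(2*w) = 3 - 3/w)
-25 + ((K(6) + b)*1)*L = -25 + (((3 - 3/6) - 6)*1)*(-8) = -25 + (((3 - 3*⅙) - 6)*1)*(-8) = -25 + (((3 - ½) - 6)*1)*(-8) = -25 + ((5/2 - 6)*1)*(-8) = -25 - 7/2*1*(-8) = -25 - 7/2*(-8) = -25 + 28 = 3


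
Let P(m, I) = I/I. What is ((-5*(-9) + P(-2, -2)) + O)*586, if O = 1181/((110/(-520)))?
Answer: -35690916/11 ≈ -3.2446e+6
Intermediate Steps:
P(m, I) = 1
O = -61412/11 (O = 1181/((110*(-1/520))) = 1181/(-11/52) = 1181*(-52/11) = -61412/11 ≈ -5582.9)
((-5*(-9) + P(-2, -2)) + O)*586 = ((-5*(-9) + 1) - 61412/11)*586 = ((45 + 1) - 61412/11)*586 = (46 - 61412/11)*586 = -60906/11*586 = -35690916/11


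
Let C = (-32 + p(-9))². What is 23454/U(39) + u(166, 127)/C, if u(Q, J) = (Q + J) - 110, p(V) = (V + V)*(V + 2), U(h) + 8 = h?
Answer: 207245217/273916 ≈ 756.60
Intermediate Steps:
U(h) = -8 + h
p(V) = 2*V*(2 + V) (p(V) = (2*V)*(2 + V) = 2*V*(2 + V))
C = 8836 (C = (-32 + 2*(-9)*(2 - 9))² = (-32 + 2*(-9)*(-7))² = (-32 + 126)² = 94² = 8836)
u(Q, J) = -110 + J + Q (u(Q, J) = (J + Q) - 110 = -110 + J + Q)
23454/U(39) + u(166, 127)/C = 23454/(-8 + 39) + (-110 + 127 + 166)/8836 = 23454/31 + 183*(1/8836) = 23454*(1/31) + 183/8836 = 23454/31 + 183/8836 = 207245217/273916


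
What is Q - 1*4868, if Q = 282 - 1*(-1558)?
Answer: -3028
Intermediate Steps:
Q = 1840 (Q = 282 + 1558 = 1840)
Q - 1*4868 = 1840 - 1*4868 = 1840 - 4868 = -3028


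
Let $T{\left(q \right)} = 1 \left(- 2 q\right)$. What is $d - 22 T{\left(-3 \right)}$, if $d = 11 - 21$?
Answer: $-142$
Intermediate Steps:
$d = -10$ ($d = 11 - 21 = -10$)
$T{\left(q \right)} = - 2 q$
$d - 22 T{\left(-3 \right)} = -10 - 22 \left(\left(-2\right) \left(-3\right)\right) = -10 - 132 = -142$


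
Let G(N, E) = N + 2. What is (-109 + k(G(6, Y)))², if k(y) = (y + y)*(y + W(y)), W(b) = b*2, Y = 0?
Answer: 75625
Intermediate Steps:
W(b) = 2*b
G(N, E) = 2 + N
k(y) = 6*y² (k(y) = (y + y)*(y + 2*y) = (2*y)*(3*y) = 6*y²)
(-109 + k(G(6, Y)))² = (-109 + 6*(2 + 6)²)² = (-109 + 6*8²)² = (-109 + 6*64)² = (-109 + 384)² = 275² = 75625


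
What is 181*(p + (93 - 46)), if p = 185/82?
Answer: 731059/82 ≈ 8915.4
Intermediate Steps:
p = 185/82 (p = 185*(1/82) = 185/82 ≈ 2.2561)
181*(p + (93 - 46)) = 181*(185/82 + (93 - 46)) = 181*(185/82 + 47) = 181*(4039/82) = 731059/82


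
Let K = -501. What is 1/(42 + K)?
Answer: -1/459 ≈ -0.0021787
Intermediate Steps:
1/(42 + K) = 1/(42 - 501) = 1/(-459) = -1/459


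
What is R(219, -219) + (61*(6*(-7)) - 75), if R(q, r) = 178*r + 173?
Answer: -41446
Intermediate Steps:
R(q, r) = 173 + 178*r
R(219, -219) + (61*(6*(-7)) - 75) = (173 + 178*(-219)) + (61*(6*(-7)) - 75) = (173 - 38982) + (61*(-42) - 75) = -38809 + (-2562 - 75) = -38809 - 2637 = -41446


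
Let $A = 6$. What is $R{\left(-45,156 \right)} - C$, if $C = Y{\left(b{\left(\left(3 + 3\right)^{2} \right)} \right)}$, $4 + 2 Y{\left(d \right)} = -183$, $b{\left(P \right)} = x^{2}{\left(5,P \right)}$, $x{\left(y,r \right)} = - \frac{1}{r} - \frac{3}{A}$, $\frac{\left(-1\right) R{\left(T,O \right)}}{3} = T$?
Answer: $\frac{457}{2} \approx 228.5$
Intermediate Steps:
$R{\left(T,O \right)} = - 3 T$
$x{\left(y,r \right)} = - \frac{1}{2} - \frac{1}{r}$ ($x{\left(y,r \right)} = - \frac{1}{r} - \frac{3}{6} = - \frac{1}{r} - \frac{1}{2} = - \frac{1}{2} - \frac{1}{r}$)
$b{\left(P \right)} = \frac{\left(-2 - P\right)^{2}}{4 P^{2}}$ ($b{\left(P \right)} = \left(\frac{-2 - P}{2 P}\right)^{2} = \frac{\left(-2 - P\right)^{2}}{4 P^{2}}$)
$Y{\left(d \right)} = - \frac{187}{2}$ ($Y{\left(d \right)} = -2 + \frac{1}{2} \left(-183\right) = -2 - \frac{183}{2} = - \frac{187}{2}$)
$C = - \frac{187}{2} \approx -93.5$
$R{\left(-45,156 \right)} - C = \left(-3\right) \left(-45\right) - - \frac{187}{2} = 135 + \frac{187}{2} = \frac{457}{2}$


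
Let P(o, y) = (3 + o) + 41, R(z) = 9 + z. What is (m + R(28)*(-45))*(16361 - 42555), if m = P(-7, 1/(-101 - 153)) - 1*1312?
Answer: 77010360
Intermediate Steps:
P(o, y) = 44 + o
m = -1275 (m = (44 - 7) - 1*1312 = 37 - 1312 = -1275)
(m + R(28)*(-45))*(16361 - 42555) = (-1275 + (9 + 28)*(-45))*(16361 - 42555) = (-1275 + 37*(-45))*(-26194) = (-1275 - 1665)*(-26194) = -2940*(-26194) = 77010360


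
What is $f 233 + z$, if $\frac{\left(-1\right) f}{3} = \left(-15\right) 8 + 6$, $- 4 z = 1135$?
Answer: $\frac{317609}{4} \approx 79402.0$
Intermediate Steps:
$z = - \frac{1135}{4}$ ($z = \left(- \frac{1}{4}\right) 1135 = - \frac{1135}{4} \approx -283.75$)
$f = 342$ ($f = - 3 \left(\left(-15\right) 8 + 6\right) = - 3 \left(-120 + 6\right) = \left(-3\right) \left(-114\right) = 342$)
$f 233 + z = 342 \cdot 233 - \frac{1135}{4} = 79686 - \frac{1135}{4} = \frac{317609}{4}$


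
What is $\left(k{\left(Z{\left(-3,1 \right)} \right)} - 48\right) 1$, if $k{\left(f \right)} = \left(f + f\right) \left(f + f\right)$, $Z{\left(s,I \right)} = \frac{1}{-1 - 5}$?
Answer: $- \frac{431}{9} \approx -47.889$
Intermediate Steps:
$Z{\left(s,I \right)} = - \frac{1}{6}$ ($Z{\left(s,I \right)} = \frac{1}{-6} = - \frac{1}{6}$)
$k{\left(f \right)} = 4 f^{2}$ ($k{\left(f \right)} = 2 f 2 f = 4 f^{2}$)
$\left(k{\left(Z{\left(-3,1 \right)} \right)} - 48\right) 1 = \left(4 \left(- \frac{1}{6}\right)^{2} - 48\right) 1 = \left(4 \cdot \frac{1}{36} - 48\right) 1 = \left(\frac{1}{9} - 48\right) 1 = \left(- \frac{431}{9}\right) 1 = - \frac{431}{9}$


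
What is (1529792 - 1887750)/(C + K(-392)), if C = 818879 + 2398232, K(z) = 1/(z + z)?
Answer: -280639072/2522215023 ≈ -0.11127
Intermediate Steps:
K(z) = 1/(2*z)
C = 3217111
(1529792 - 1887750)/(C + K(-392)) = (1529792 - 1887750)/(3217111 + (½)/(-392)) = -357958/(3217111 + (½)*(-1/392)) = -357958/(3217111 - 1/784) = -357958/2522215023/784 = -357958*784/2522215023 = -280639072/2522215023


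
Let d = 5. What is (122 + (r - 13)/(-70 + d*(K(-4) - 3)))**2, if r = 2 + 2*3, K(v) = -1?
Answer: 4826809/324 ≈ 14898.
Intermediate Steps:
r = 8 (r = 2 + 6 = 8)
(122 + (r - 13)/(-70 + d*(K(-4) - 3)))**2 = (122 + (8 - 13)/(-70 + 5*(-1 - 3)))**2 = (122 - 5/(-70 + 5*(-4)))**2 = (122 - 5/(-70 - 20))**2 = (122 - 5/(-90))**2 = (122 - 5*(-1/90))**2 = (122 + 1/18)**2 = (2197/18)**2 = 4826809/324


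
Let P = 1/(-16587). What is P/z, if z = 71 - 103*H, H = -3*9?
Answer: -1/47306124 ≈ -2.1139e-8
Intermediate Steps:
H = -27
P = -1/16587 ≈ -6.0288e-5
z = 2852 (z = 71 - 103*(-27) = 71 + 2781 = 2852)
P/z = -1/16587/2852 = -1/16587*1/2852 = -1/47306124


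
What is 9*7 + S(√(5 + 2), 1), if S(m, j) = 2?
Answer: 65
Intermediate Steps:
9*7 + S(√(5 + 2), 1) = 9*7 + 2 = 63 + 2 = 65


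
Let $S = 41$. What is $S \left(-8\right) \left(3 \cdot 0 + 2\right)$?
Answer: $-656$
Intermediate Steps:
$S \left(-8\right) \left(3 \cdot 0 + 2\right) = 41 \left(-8\right) \left(3 \cdot 0 + 2\right) = - 328 \left(0 + 2\right) = \left(-328\right) 2 = -656$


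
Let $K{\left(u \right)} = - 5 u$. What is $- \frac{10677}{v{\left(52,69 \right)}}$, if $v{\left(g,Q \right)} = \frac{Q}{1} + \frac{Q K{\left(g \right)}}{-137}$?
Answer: $- \frac{487583}{9131} \approx -53.399$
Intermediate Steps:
$v{\left(g,Q \right)} = Q + \frac{5 Q g}{137}$ ($v{\left(g,Q \right)} = \frac{Q}{1} + \frac{Q \left(- 5 g\right)}{-137} = Q 1 + - 5 Q g \left(- \frac{1}{137}\right) = Q + \frac{5 Q g}{137}$)
$- \frac{10677}{v{\left(52,69 \right)}} = - \frac{10677}{\frac{1}{137} \cdot 69 \left(137 + 5 \cdot 52\right)} = - \frac{10677}{\frac{1}{137} \cdot 69 \left(137 + 260\right)} = - \frac{10677}{\frac{1}{137} \cdot 69 \cdot 397} = - \frac{10677}{\frac{27393}{137}} = \left(-10677\right) \frac{137}{27393} = - \frac{487583}{9131}$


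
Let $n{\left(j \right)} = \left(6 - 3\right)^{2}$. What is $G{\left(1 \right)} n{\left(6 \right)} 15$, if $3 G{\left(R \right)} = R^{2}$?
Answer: $45$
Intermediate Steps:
$n{\left(j \right)} = 9$ ($n{\left(j \right)} = 3^{2} = 9$)
$G{\left(R \right)} = \frac{R^{2}}{3}$
$G{\left(1 \right)} n{\left(6 \right)} 15 = \frac{1^{2}}{3} \cdot 9 \cdot 15 = \frac{1}{3} \cdot 1 \cdot 9 \cdot 15 = \frac{1}{3} \cdot 9 \cdot 15 = 3 \cdot 15 = 45$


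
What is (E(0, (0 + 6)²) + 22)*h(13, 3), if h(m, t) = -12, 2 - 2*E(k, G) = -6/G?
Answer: -277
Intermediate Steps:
E(k, G) = 1 + 3/G (E(k, G) = 1 - (-3)/G = 1 + 3/G)
(E(0, (0 + 6)²) + 22)*h(13, 3) = ((3 + (0 + 6)²)/((0 + 6)²) + 22)*(-12) = ((3 + 6²)/(6²) + 22)*(-12) = ((3 + 36)/36 + 22)*(-12) = ((1/36)*39 + 22)*(-12) = (13/12 + 22)*(-12) = (277/12)*(-12) = -277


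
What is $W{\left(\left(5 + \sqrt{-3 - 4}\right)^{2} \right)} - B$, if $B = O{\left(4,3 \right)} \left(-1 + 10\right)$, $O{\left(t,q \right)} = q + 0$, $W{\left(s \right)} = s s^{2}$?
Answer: $-31995 + 2720 i \sqrt{7} \approx -31995.0 + 7196.4 i$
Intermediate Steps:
$W{\left(s \right)} = s^{3}$
$O{\left(t,q \right)} = q$
$B = 27$ ($B = 3 \left(-1 + 10\right) = 3 \cdot 9 = 27$)
$W{\left(\left(5 + \sqrt{-3 - 4}\right)^{2} \right)} - B = \left(\left(5 + \sqrt{-3 - 4}\right)^{2}\right)^{3} - 27 = \left(\left(5 + \sqrt{-7}\right)^{2}\right)^{3} - 27 = \left(\left(5 + i \sqrt{7}\right)^{2}\right)^{3} - 27 = \left(5 + i \sqrt{7}\right)^{6} - 27 = -27 + \left(5 + i \sqrt{7}\right)^{6}$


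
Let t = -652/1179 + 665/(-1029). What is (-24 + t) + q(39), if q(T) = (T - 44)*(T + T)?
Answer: -23986477/57771 ≈ -415.20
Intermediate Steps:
q(T) = 2*T*(-44 + T) (q(T) = (-44 + T)*(2*T) = 2*T*(-44 + T))
t = -69283/57771 (t = -652*1/1179 + 665*(-1/1029) = -652/1179 - 95/147 = -69283/57771 ≈ -1.1993)
(-24 + t) + q(39) = (-24 - 69283/57771) + 2*39*(-44 + 39) = -1455787/57771 + 2*39*(-5) = -1455787/57771 - 390 = -23986477/57771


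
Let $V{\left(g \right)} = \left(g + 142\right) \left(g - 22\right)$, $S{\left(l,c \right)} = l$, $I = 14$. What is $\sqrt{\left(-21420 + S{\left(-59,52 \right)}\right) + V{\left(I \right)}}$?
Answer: $i \sqrt{22727} \approx 150.75 i$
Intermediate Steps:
$V{\left(g \right)} = \left(-22 + g\right) \left(142 + g\right)$ ($V{\left(g \right)} = \left(142 + g\right) \left(-22 + g\right) = \left(-22 + g\right) \left(142 + g\right)$)
$\sqrt{\left(-21420 + S{\left(-59,52 \right)}\right) + V{\left(I \right)}} = \sqrt{\left(-21420 - 59\right) + \left(-3124 + 14^{2} + 120 \cdot 14\right)} = \sqrt{-21479 + \left(-3124 + 196 + 1680\right)} = \sqrt{-21479 - 1248} = \sqrt{-22727} = i \sqrt{22727}$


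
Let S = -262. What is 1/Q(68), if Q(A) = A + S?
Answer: -1/194 ≈ -0.0051546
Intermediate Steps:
Q(A) = -262 + A (Q(A) = A - 262 = -262 + A)
1/Q(68) = 1/(-262 + 68) = 1/(-194) = -1/194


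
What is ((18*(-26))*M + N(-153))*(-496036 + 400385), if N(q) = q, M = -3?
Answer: -119659401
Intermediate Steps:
((18*(-26))*M + N(-153))*(-496036 + 400385) = ((18*(-26))*(-3) - 153)*(-496036 + 400385) = (-468*(-3) - 153)*(-95651) = (1404 - 153)*(-95651) = 1251*(-95651) = -119659401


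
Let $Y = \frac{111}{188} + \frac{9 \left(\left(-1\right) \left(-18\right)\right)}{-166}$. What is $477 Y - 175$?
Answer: $- \frac{5599855}{15604} \approx -358.87$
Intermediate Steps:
$Y = - \frac{6015}{15604}$ ($Y = 111 \cdot \frac{1}{188} + 9 \cdot 18 \left(- \frac{1}{166}\right) = \frac{111}{188} + 162 \left(- \frac{1}{166}\right) = \frac{111}{188} - \frac{81}{83} = - \frac{6015}{15604} \approx -0.38548$)
$477 Y - 175 = 477 \left(- \frac{6015}{15604}\right) - 175 = - \frac{2869155}{15604} - 175 = - \frac{5599855}{15604}$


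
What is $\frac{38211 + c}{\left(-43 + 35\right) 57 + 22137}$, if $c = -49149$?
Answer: $- \frac{3646}{7227} \approx -0.5045$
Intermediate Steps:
$\frac{38211 + c}{\left(-43 + 35\right) 57 + 22137} = \frac{38211 - 49149}{\left(-43 + 35\right) 57 + 22137} = - \frac{10938}{\left(-8\right) 57 + 22137} = - \frac{10938}{-456 + 22137} = - \frac{10938}{21681} = \left(-10938\right) \frac{1}{21681} = - \frac{3646}{7227}$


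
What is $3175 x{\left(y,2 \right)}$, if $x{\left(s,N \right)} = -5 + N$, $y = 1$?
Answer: $-9525$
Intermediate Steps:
$3175 x{\left(y,2 \right)} = 3175 \left(-5 + 2\right) = 3175 \left(-3\right) = -9525$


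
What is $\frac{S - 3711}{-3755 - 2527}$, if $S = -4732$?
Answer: $\frac{8443}{6282} \approx 1.344$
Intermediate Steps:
$\frac{S - 3711}{-3755 - 2527} = \frac{-4732 - 3711}{-3755 - 2527} = - \frac{8443}{-6282} = \left(-8443\right) \left(- \frac{1}{6282}\right) = \frac{8443}{6282}$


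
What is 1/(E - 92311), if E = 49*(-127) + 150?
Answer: -1/98384 ≈ -1.0164e-5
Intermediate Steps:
E = -6073 (E = -6223 + 150 = -6073)
1/(E - 92311) = 1/(-6073 - 92311) = 1/(-98384) = -1/98384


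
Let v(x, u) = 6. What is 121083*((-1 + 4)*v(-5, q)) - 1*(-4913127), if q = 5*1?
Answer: 7092621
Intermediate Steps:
q = 5
121083*((-1 + 4)*v(-5, q)) - 1*(-4913127) = 121083*((-1 + 4)*6) - 1*(-4913127) = 121083*(3*6) + 4913127 = 121083*18 + 4913127 = 2179494 + 4913127 = 7092621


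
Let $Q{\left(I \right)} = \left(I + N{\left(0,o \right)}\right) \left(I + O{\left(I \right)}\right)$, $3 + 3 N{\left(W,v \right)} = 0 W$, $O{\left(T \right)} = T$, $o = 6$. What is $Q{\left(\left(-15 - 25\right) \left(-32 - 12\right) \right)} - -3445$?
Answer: $6195125$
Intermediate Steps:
$N{\left(W,v \right)} = -1$ ($N{\left(W,v \right)} = -1 + \frac{0 W}{3} = -1 + \frac{1}{3} \cdot 0 = -1 + 0 = -1$)
$Q{\left(I \right)} = 2 I \left(-1 + I\right)$ ($Q{\left(I \right)} = \left(I - 1\right) \left(I + I\right) = \left(-1 + I\right) 2 I = 2 I \left(-1 + I\right)$)
$Q{\left(\left(-15 - 25\right) \left(-32 - 12\right) \right)} - -3445 = 2 \left(-15 - 25\right) \left(-32 - 12\right) \left(-1 + \left(-15 - 25\right) \left(-32 - 12\right)\right) - -3445 = 2 \left(\left(-40\right) \left(-44\right)\right) \left(-1 - -1760\right) + 3445 = 2 \cdot 1760 \left(-1 + 1760\right) + 3445 = 2 \cdot 1760 \cdot 1759 + 3445 = 6191680 + 3445 = 6195125$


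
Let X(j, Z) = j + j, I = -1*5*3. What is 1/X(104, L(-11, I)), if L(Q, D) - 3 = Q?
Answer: 1/208 ≈ 0.0048077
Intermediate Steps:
I = -15 (I = -5*3 = -15)
L(Q, D) = 3 + Q
X(j, Z) = 2*j
1/X(104, L(-11, I)) = 1/(2*104) = 1/208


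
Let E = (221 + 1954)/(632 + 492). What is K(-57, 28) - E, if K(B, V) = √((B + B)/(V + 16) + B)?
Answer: -2175/1124 + I*√28842/22 ≈ -1.9351 + 7.7195*I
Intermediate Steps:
K(B, V) = √(B + 2*B/(16 + V)) (K(B, V) = √((2*B)/(16 + V) + B) = √(2*B/(16 + V) + B) = √(B + 2*B/(16 + V)))
E = 2175/1124 ≈ 1.9351
K(-57, 28) - E = √(-57*(18 + 28)/(16 + 28)) - 1*2175/1124 = √(-57*46/44) - 2175/1124 = √(-57*1/44*46) - 2175/1124 = √(-1311/22) - 2175/1124 = I*√28842/22 - 2175/1124 = -2175/1124 + I*√28842/22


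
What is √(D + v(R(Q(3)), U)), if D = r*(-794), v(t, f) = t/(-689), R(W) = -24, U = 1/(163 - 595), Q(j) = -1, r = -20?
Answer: 4*√471161626/689 ≈ 126.02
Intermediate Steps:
U = -1/432 (U = 1/(-432) = -1/432 ≈ -0.0023148)
v(t, f) = -t/689 (v(t, f) = t*(-1/689) = -t/689)
D = 15880 (D = -20*(-794) = 15880)
√(D + v(R(Q(3)), U)) = √(15880 - 1/689*(-24)) = √(15880 + 24/689) = √(10941344/689) = 4*√471161626/689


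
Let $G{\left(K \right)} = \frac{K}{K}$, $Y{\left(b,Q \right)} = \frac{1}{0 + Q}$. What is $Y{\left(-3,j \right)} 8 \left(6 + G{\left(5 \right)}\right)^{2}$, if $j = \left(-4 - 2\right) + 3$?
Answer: $- \frac{392}{3} \approx -130.67$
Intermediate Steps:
$j = -3$ ($j = -6 + 3 = -3$)
$Y{\left(b,Q \right)} = \frac{1}{Q}$
$G{\left(K \right)} = 1$
$Y{\left(-3,j \right)} 8 \left(6 + G{\left(5 \right)}\right)^{2} = \frac{1}{-3} \cdot 8 \left(6 + 1\right)^{2} = \left(- \frac{1}{3}\right) 8 \cdot 7^{2} = \left(- \frac{8}{3}\right) 49 = - \frac{392}{3}$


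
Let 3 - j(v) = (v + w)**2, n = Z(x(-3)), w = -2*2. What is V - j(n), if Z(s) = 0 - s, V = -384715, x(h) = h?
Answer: -384717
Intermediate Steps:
w = -4
Z(s) = -s
n = 3 (n = -1*(-3) = 3)
j(v) = 3 - (-4 + v)**2 (j(v) = 3 - (v - 4)**2 = 3 - (-4 + v)**2)
V - j(n) = -384715 - (3 - (-4 + 3)**2) = -384715 - (3 - 1*(-1)**2) = -384715 - (3 - 1*1) = -384715 - (3 - 1) = -384715 - 1*2 = -384715 - 2 = -384717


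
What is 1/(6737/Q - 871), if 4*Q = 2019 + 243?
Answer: -1131/971627 ≈ -0.0011640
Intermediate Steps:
Q = 1131/2 (Q = (2019 + 243)/4 = (1/4)*2262 = 1131/2 ≈ 565.50)
1/(6737/Q - 871) = 1/(6737/(1131/2) - 871) = 1/(6737*(2/1131) - 871) = 1/(13474/1131 - 871) = 1/(-971627/1131) = -1131/971627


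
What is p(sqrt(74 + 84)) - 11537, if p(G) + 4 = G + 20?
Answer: -11521 + sqrt(158) ≈ -11508.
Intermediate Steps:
p(G) = 16 + G (p(G) = -4 + (G + 20) = -4 + (20 + G) = 16 + G)
p(sqrt(74 + 84)) - 11537 = (16 + sqrt(74 + 84)) - 11537 = (16 + sqrt(158)) - 11537 = -11521 + sqrt(158)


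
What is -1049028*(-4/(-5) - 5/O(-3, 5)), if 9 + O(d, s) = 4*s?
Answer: -19931532/55 ≈ -3.6239e+5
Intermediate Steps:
O(d, s) = -9 + 4*s
-1049028*(-4/(-5) - 5/O(-3, 5)) = -1049028*(-4/(-5) - 5/(-9 + 4*5)) = -1049028*(-4*(-⅕) - 5/(-9 + 20)) = -1049028*(⅘ - 5/11) = -1049028*19/55 = -19931532/55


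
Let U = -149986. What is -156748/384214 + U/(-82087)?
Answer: 22379873964/15769487309 ≈ 1.4192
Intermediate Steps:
-156748/384214 + U/(-82087) = -156748/384214 - 149986/(-82087) = -156748*1/384214 - 149986*(-1/82087) = -78374/192107 + 149986/82087 = 22379873964/15769487309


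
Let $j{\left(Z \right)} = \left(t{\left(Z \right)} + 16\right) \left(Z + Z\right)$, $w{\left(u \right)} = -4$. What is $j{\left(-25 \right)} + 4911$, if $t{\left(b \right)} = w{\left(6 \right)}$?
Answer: $4311$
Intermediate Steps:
$t{\left(b \right)} = -4$
$j{\left(Z \right)} = 24 Z$ ($j{\left(Z \right)} = \left(-4 + 16\right) \left(Z + Z\right) = 12 \cdot 2 Z = 24 Z$)
$j{\left(-25 \right)} + 4911 = 24 \left(-25\right) + 4911 = -600 + 4911 = 4311$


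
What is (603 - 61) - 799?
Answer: -257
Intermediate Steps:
(603 - 61) - 799 = 542 - 799 = -257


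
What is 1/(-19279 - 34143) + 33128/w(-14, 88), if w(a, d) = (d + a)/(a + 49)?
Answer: 30970870243/1976614 ≈ 15669.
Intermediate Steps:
w(a, d) = (a + d)/(49 + a)
1/(-19279 - 34143) + 33128/w(-14, 88) = 1/(-19279 - 34143) + 33128/(((-14 + 88)/(49 - 14))) = 1/(-53422) + 33128/((74/35)) = -1/53422 + 33128/(((1/35)*74)) = -1/53422 + 33128/(74/35) = -1/53422 + 33128*(35/74) = -1/53422 + 579740/37 = 30970870243/1976614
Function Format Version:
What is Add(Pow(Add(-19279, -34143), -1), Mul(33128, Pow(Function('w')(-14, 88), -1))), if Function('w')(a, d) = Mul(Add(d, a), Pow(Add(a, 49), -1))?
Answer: Rational(30970870243, 1976614) ≈ 15669.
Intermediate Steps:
Function('w')(a, d) = Mul(Pow(Add(49, a), -1), Add(a, d)) (Function('w')(a, d) = Mul(Add(a, d), Pow(Add(49, a), -1)) = Mul(Pow(Add(49, a), -1), Add(a, d)))
Add(Pow(Add(-19279, -34143), -1), Mul(33128, Pow(Function('w')(-14, 88), -1))) = Add(Pow(Add(-19279, -34143), -1), Mul(33128, Pow(Mul(Pow(Add(49, -14), -1), Add(-14, 88)), -1))) = Add(Pow(-53422, -1), Mul(33128, Pow(Mul(Pow(35, -1), 74), -1))) = Add(Rational(-1, 53422), Mul(33128, Pow(Mul(Rational(1, 35), 74), -1))) = Add(Rational(-1, 53422), Mul(33128, Pow(Rational(74, 35), -1))) = Add(Rational(-1, 53422), Mul(33128, Rational(35, 74))) = Add(Rational(-1, 53422), Rational(579740, 37)) = Rational(30970870243, 1976614)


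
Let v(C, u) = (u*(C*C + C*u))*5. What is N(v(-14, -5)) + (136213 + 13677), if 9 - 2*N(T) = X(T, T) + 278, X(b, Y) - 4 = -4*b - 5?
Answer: 136456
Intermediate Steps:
v(C, u) = 5*u*(C**2 + C*u) (v(C, u) = (u*(C**2 + C*u))*5 = 5*u*(C**2 + C*u))
X(b, Y) = -1 - 4*b (X(b, Y) = 4 + (-4*b - 5) = 4 + (-5 - 4*b) = -1 - 4*b)
N(T) = -134 + 2*T (N(T) = 9/2 - ((-1 - 4*T) + 278)/2 = 9/2 - (277 - 4*T)/2 = 9/2 + (-277/2 + 2*T) = -134 + 2*T)
N(v(-14, -5)) + (136213 + 13677) = (-134 + 2*(5*(-14)*(-5)*(-14 - 5))) + (136213 + 13677) = (-134 + 2*(5*(-14)*(-5)*(-19))) + 149890 = (-134 + 2*(-6650)) + 149890 = (-134 - 13300) + 149890 = -13434 + 149890 = 136456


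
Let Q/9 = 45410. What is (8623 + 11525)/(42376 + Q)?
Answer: 10074/225533 ≈ 0.044668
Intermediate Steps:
Q = 408690 (Q = 9*45410 = 408690)
(8623 + 11525)/(42376 + Q) = (8623 + 11525)/(42376 + 408690) = 20148/451066 = 20148*(1/451066) = 10074/225533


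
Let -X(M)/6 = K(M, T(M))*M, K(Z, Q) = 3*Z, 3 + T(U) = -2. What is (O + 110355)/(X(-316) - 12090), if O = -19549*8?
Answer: 46037/1809498 ≈ 0.025442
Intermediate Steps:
T(U) = -5 (T(U) = -3 - 2 = -5)
X(M) = -18*M**2 (X(M) = -6*3*M*M = -18*M**2)
O = -156392
(O + 110355)/(X(-316) - 12090) = (-156392 + 110355)/(-18*(-316)**2 - 12090) = -46037/(-18*99856 - 12090) = -46037/(-1797408 - 12090) = -46037/(-1809498) = -46037*(-1/1809498) = 46037/1809498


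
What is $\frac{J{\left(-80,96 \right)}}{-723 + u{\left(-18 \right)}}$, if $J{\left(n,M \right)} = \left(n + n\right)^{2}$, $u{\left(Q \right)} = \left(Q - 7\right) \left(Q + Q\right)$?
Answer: $\frac{25600}{177} \approx 144.63$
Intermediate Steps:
$u{\left(Q \right)} = 2 Q \left(-7 + Q\right)$ ($u{\left(Q \right)} = \left(-7 + Q\right) 2 Q = 2 Q \left(-7 + Q\right)$)
$J{\left(n,M \right)} = 4 n^{2}$ ($J{\left(n,M \right)} = \left(2 n\right)^{2} = 4 n^{2}$)
$\frac{J{\left(-80,96 \right)}}{-723 + u{\left(-18 \right)}} = \frac{4 \left(-80\right)^{2}}{-723 + 2 \left(-18\right) \left(-7 - 18\right)} = \frac{4 \cdot 6400}{-723 + 2 \left(-18\right) \left(-25\right)} = \frac{25600}{-723 + 900} = \frac{25600}{177}$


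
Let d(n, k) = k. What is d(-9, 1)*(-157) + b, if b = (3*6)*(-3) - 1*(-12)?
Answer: -199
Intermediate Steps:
b = -42 (b = 18*(-3) + 12 = -54 + 12 = -42)
d(-9, 1)*(-157) + b = 1*(-157) - 42 = -157 - 42 = -199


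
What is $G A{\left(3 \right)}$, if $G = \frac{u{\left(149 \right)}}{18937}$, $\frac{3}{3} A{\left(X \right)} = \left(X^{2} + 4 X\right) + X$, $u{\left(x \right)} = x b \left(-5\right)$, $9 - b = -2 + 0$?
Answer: $- \frac{196680}{18937} \approx -10.386$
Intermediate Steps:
$b = 11$ ($b = 9 - \left(-2 + 0\right) = 9 - -2 = 9 + 2 = 11$)
$u{\left(x \right)} = - 55 x$ ($u{\left(x \right)} = x 11 \left(-5\right) = 11 x \left(-5\right) = - 55 x$)
$A{\left(X \right)} = X^{2} + 5 X$ ($A{\left(X \right)} = \left(X^{2} + 4 X\right) + X = X^{2} + 5 X$)
$G = - \frac{8195}{18937}$ ($G = \frac{\left(-55\right) 149}{18937} = \left(-8195\right) \frac{1}{18937} = - \frac{8195}{18937} \approx -0.43275$)
$G A{\left(3 \right)} = - \frac{8195 \cdot 3 \left(5 + 3\right)}{18937} = - \frac{8195 \cdot 3 \cdot 8}{18937} = \left(- \frac{8195}{18937}\right) 24 = - \frac{196680}{18937}$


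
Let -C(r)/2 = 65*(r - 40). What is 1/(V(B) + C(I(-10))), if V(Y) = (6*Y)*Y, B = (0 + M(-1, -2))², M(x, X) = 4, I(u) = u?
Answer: 1/8036 ≈ 0.00012444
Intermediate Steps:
C(r) = 5200 - 130*r (C(r) = -130*(r - 40) = -130*(-40 + r) = -2*(-2600 + 65*r) = 5200 - 130*r)
B = 16 (B = (0 + 4)² = 4² = 16)
V(Y) = 6*Y²
1/(V(B) + C(I(-10))) = 1/(6*16² + (5200 - 130*(-10))) = 1/(6*256 + (5200 + 1300)) = 1/(1536 + 6500) = 1/8036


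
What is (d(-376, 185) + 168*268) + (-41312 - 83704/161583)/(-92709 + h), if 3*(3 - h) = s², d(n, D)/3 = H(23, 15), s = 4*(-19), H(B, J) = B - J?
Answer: 344413648768916/7645407367 ≈ 45048.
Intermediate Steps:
s = -76
d(n, D) = 24 (d(n, D) = 3*(23 - 1*15) = 3*(23 - 15) = 3*8 = 24)
h = -5767/3 (h = 3 - ⅓*(-76)² = 3 - ⅓*5776 = 3 - 5776/3 = -5767/3 ≈ -1922.3)
(d(-376, 185) + 168*268) + (-41312 - 83704/161583)/(-92709 + h) = (24 + 168*268) + (-41312 - 83704/161583)/(-92709 - 5767/3) = (24 + 45024) + (-41312 - 83704*1/161583)/(-283894/3) = 45048 + (-41312 - 83704/161583)*(-3/283894) = 45048 - 6675400600/161583*(-3/283894) = 45048 + 3337700300/7645407367 = 344413648768916/7645407367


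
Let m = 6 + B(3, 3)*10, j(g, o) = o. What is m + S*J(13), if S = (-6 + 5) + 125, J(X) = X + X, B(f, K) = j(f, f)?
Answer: 3260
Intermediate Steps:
B(f, K) = f
m = 36 (m = 6 + 3*10 = 6 + 30 = 36)
J(X) = 2*X
S = 124 (S = -1 + 125 = 124)
m + S*J(13) = 36 + 124*(2*13) = 36 + 124*26 = 36 + 3224 = 3260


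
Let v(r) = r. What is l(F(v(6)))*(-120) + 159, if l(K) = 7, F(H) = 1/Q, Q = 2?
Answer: -681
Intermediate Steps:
F(H) = ½ (F(H) = 1/2 = ½)
l(F(v(6)))*(-120) + 159 = 7*(-120) + 159 = -840 + 159 = -681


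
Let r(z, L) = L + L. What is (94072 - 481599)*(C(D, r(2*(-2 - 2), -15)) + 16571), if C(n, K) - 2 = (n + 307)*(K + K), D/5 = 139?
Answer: 16875638269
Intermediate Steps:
r(z, L) = 2*L
D = 695 (D = 5*139 = 695)
C(n, K) = 2 + 2*K*(307 + n) (C(n, K) = 2 + (n + 307)*(K + K) = 2 + (307 + n)*(2*K) = 2 + 2*K*(307 + n))
(94072 - 481599)*(C(D, r(2*(-2 - 2), -15)) + 16571) = (94072 - 481599)*((2 + 614*(2*(-15)) + 2*(2*(-15))*695) + 16571) = -387527*((2 + 614*(-30) + 2*(-30)*695) + 16571) = -387527*((2 - 18420 - 41700) + 16571) = -387527*(-60118 + 16571) = -387527*(-43547) = 16875638269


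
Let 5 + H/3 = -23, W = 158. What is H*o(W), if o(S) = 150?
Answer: -12600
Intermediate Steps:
H = -84 (H = -15 + 3*(-23) = -15 - 69 = -84)
H*o(W) = -84*150 = -12600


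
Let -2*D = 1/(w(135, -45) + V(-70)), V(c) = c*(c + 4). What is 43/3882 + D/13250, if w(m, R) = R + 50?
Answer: 2635091809/237893812500 ≈ 0.011077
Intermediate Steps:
w(m, R) = 50 + R
V(c) = c*(4 + c)
D = -1/9250 (D = -1/(2*((50 - 45) - 70*(4 - 70))) = -1/(2*(5 - 70*(-66))) = -1/(2*(5 + 4620)) = -1/2/4625 = -1/2*1/4625 = -1/9250 ≈ -0.00010811)
43/3882 + D/13250 = 43/3882 - 1/9250/13250 = 43*(1/3882) - 1/9250*1/13250 = 43/3882 - 1/122562500 = 2635091809/237893812500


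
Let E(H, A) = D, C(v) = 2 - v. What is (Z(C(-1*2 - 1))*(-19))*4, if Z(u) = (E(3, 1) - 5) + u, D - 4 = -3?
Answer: -76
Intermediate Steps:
D = 1 (D = 4 - 3 = 1)
E(H, A) = 1
Z(u) = -4 + u (Z(u) = (1 - 5) + u = -4 + u)
(Z(C(-1*2 - 1))*(-19))*4 = ((-4 + (2 - (-1*2 - 1)))*(-19))*4 = ((-4 + (2 - (-2 - 1)))*(-19))*4 = ((-4 + (2 - 1*(-3)))*(-19))*4 = ((-4 + (2 + 3))*(-19))*4 = ((-4 + 5)*(-19))*4 = (1*(-19))*4 = -19*4 = -76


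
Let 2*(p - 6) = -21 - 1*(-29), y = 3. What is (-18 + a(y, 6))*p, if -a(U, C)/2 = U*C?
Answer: -540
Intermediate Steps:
a(U, C) = -2*C*U (a(U, C) = -2*U*C = -2*C*U)
p = 10 (p = 6 + (-21 - 1*(-29))/2 = 6 + (-21 + 29)/2 = 6 + (½)*8 = 6 + 4 = 10)
(-18 + a(y, 6))*p = (-18 - 2*6*3)*10 = (-18 - 36)*10 = -54*10 = -540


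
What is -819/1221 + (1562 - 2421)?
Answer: -349886/407 ≈ -859.67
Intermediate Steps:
-819/1221 + (1562 - 2421) = -819*1/1221 - 859 = -273/407 - 859 = -349886/407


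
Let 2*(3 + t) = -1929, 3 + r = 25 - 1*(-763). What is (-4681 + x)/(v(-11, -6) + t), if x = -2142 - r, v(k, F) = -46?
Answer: 15216/2027 ≈ 7.5067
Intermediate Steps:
r = 785 (r = -3 + (25 - 1*(-763)) = -3 + (25 + 763) = -3 + 788 = 785)
t = -1935/2 (t = -3 + (1/2)*(-1929) = -3 - 1929/2 = -1935/2 ≈ -967.50)
x = -2927 (x = -2142 - 1*785 = -2142 - 785 = -2927)
(-4681 + x)/(v(-11, -6) + t) = (-4681 - 2927)/(-46 - 1935/2) = -7608/(-2027/2) = -7608*(-2/2027) = 15216/2027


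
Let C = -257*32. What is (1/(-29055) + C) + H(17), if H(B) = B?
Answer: -238454386/29055 ≈ -8207.0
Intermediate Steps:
C = -8224
(1/(-29055) + C) + H(17) = (1/(-29055) - 8224) + 17 = (-1/29055 - 8224) + 17 = -238948321/29055 + 17 = -238454386/29055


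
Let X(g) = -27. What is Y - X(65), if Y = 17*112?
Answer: 1931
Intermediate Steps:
Y = 1904
Y - X(65) = 1904 - 1*(-27) = 1904 + 27 = 1931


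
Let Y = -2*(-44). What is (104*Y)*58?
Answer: 530816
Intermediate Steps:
Y = 88
(104*Y)*58 = (104*88)*58 = 9152*58 = 530816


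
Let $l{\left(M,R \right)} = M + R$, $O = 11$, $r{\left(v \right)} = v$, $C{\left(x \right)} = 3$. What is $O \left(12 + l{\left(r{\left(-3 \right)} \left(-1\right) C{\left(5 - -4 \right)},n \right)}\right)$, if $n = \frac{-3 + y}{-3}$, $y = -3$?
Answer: $253$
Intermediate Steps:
$n = 2$ ($n = \frac{-3 - 3}{-3} = \left(-6\right) \left(- \frac{1}{3}\right) = 2$)
$O \left(12 + l{\left(r{\left(-3 \right)} \left(-1\right) C{\left(5 - -4 \right)},n \right)}\right) = 11 \left(12 + \left(\left(-3\right) \left(-1\right) 3 + 2\right)\right) = 11 \left(12 + \left(3 \cdot 3 + 2\right)\right) = 11 \left(12 + \left(9 + 2\right)\right) = 11 \left(12 + 11\right) = 11 \cdot 23 = 253$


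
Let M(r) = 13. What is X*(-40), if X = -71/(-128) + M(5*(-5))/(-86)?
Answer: -11105/688 ≈ -16.141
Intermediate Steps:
X = 2221/5504 (X = -71/(-128) + 13/(-86) = -71*(-1/128) + 13*(-1/86) = 71/128 - 13/86 = 2221/5504 ≈ 0.40352)
X*(-40) = (2221/5504)*(-40) = -11105/688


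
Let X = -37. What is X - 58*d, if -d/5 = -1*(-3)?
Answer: 833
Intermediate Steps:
d = -15 (d = -(-5)*(-3) = -5*3 = -15)
X - 58*d = -37 - 58*(-15) = -37 + 870 = 833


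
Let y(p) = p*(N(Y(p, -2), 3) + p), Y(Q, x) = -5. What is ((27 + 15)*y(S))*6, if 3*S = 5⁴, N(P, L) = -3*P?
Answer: 11725000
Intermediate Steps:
S = 625/3 (S = (⅓)*5⁴ = (⅓)*625 = 625/3 ≈ 208.33)
y(p) = p*(15 + p) (y(p) = p*(-3*(-5) + p) = p*(15 + p))
((27 + 15)*y(S))*6 = ((27 + 15)*(625*(15 + 625/3)/3))*6 = (42*((625/3)*(670/3)))*6 = (42*(418750/9))*6 = (5862500/3)*6 = 11725000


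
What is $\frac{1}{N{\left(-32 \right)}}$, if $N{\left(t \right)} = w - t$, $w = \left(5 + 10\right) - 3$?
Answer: $\frac{1}{44} \approx 0.022727$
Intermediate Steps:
$w = 12$ ($w = 15 - 3 = 12$)
$N{\left(t \right)} = 12 - t$
$\frac{1}{N{\left(-32 \right)}} = \frac{1}{12 - -32} = \frac{1}{12 + 32} = \frac{1}{44}$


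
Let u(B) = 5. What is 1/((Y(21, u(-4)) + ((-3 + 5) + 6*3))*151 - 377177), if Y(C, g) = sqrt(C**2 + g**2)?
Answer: -374157/139982835383 - 151*sqrt(466)/139982835383 ≈ -2.6962e-6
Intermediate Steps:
1/((Y(21, u(-4)) + ((-3 + 5) + 6*3))*151 - 377177) = 1/((sqrt(21**2 + 5**2) + ((-3 + 5) + 6*3))*151 - 377177) = 1/((sqrt(441 + 25) + (2 + 18))*151 - 377177) = 1/((sqrt(466) + 20)*151 - 377177) = 1/((20 + sqrt(466))*151 - 377177) = 1/((3020 + 151*sqrt(466)) - 377177) = 1/(-374157 + 151*sqrt(466))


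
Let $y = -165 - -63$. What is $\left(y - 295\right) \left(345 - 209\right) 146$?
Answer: $-7882832$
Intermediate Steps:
$y = -102$ ($y = -165 + 63 = -102$)
$\left(y - 295\right) \left(345 - 209\right) 146 = \left(-102 - 295\right) \left(345 - 209\right) 146 = \left(-397\right) 136 \cdot 146 = \left(-53992\right) 146 = -7882832$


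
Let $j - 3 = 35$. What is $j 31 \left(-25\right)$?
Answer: $-29450$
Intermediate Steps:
$j = 38$ ($j = 3 + 35 = 38$)
$j 31 \left(-25\right) = 38 \cdot 31 \left(-25\right) = 1178 \left(-25\right) = -29450$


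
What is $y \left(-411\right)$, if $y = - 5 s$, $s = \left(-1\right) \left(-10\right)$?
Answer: $20550$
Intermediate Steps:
$s = 10$
$y = -50$ ($y = \left(-5\right) 10 = -50$)
$y \left(-411\right) = \left(-50\right) \left(-411\right) = 20550$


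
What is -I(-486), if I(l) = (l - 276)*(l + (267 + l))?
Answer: -537210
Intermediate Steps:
I(l) = (-276 + l)*(267 + 2*l)
-I(-486) = -(-73692 - 285*(-486) + 2*(-486)²) = -(-73692 + 138510 + 2*236196) = -(-73692 + 138510 + 472392) = -1*537210 = -537210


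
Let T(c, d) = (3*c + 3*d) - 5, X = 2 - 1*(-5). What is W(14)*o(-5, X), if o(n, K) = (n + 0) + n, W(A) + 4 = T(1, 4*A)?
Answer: -1620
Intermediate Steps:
X = 7 (X = 2 + 5 = 7)
T(c, d) = -5 + 3*c + 3*d
W(A) = -6 + 12*A (W(A) = -4 + (-5 + 3*1 + 3*(4*A)) = -4 + (-5 + 3 + 12*A) = -4 + (-2 + 12*A) = -6 + 12*A)
o(n, K) = 2*n (o(n, K) = n + n = 2*n)
W(14)*o(-5, X) = (-6 + 12*14)*(2*(-5)) = (-6 + 168)*(-10) = 162*(-10) = -1620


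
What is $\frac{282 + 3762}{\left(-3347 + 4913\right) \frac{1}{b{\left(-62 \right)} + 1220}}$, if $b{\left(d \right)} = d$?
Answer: $\frac{260164}{87} \approx 2990.4$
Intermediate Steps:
$\frac{282 + 3762}{\left(-3347 + 4913\right) \frac{1}{b{\left(-62 \right)} + 1220}} = \frac{282 + 3762}{\left(-3347 + 4913\right) \frac{1}{-62 + 1220}} = \frac{4044}{1566 \cdot \frac{1}{1158}} = \frac{4044}{\frac{261}{193}} = 4044 \cdot \frac{193}{261} = \frac{260164}{87}$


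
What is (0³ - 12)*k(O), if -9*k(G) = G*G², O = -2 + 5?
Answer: 36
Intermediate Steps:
O = 3
k(G) = -G³/9 (k(G) = -G*G²/9 = -G³/9)
(0³ - 12)*k(O) = (0³ - 12)*(-⅑*3³) = (0 - 12)*(-⅑*27) = -12*(-3) = 36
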